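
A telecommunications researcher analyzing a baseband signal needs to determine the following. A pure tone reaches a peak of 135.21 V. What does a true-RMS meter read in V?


RMS voltage for a sinusoidal waveform:
V_rms = V_peak / sqrt(2)
      = 135.21 / 1.414214
      = 95.608 V

95.608 V


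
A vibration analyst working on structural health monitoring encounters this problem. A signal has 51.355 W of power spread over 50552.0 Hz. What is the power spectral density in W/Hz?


Power spectral density:
PSD = P / BW
    = 51.355 / 50552.0
    = 0.00101588 W/Hz

0.00101588 W/Hz


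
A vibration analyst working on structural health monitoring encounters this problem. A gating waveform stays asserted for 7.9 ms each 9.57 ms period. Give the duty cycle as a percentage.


Duty cycle as a percentage:
DC = (t_on / T) * 100
   = (7.9 / 9.57) * 100
   = 0.825496 * 100
   = 82.55 %

82.55 %


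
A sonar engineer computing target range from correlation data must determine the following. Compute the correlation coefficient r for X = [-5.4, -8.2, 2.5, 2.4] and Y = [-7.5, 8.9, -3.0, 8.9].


Pearson correlation coefficient (population):
r = cov(X,Y) / (std(X) * std(Y))
Mean X = -2.175, Mean Y = 1.825
Cov(X,Y) = -0.685625
Std(X) = 4.729892, Std(Y) = 7.251681
r = -0.02

-0.02


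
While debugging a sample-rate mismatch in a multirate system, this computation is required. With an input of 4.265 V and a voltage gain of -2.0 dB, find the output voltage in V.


Output voltage from dB gain:
V_out = V_in * 10^(gain_dB / 20)
      = 4.265 * 10^(-2.0 / 20)
      = 4.265 * 0.794328
      = 3.3878 V

3.3878 V


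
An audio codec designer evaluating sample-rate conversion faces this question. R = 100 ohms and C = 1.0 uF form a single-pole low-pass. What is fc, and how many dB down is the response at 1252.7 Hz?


Step 1 — cutoff frequency:
fc = 1 / (2*pi*R*C)
C = 1.0 uF = 1e-06 F
fc = 1 / (2*pi*100*1e-06)
   = 1591.549 Hz

Step 2 — magnitude at f = 1252.7 Hz:
|H(f)| = 1 / sqrt(1 + (f/fc)^2)
f/fc = 1252.7 / 1591.549 = 0.787095
|H| = 1 / sqrt(1 + 0.619519) = 0.7857909
|H|_dB = 20*log10(0.7857909) = -2.09 dB

fc = 1591.549 Hz; |H(1252.7 Hz)| = -2.09 dB


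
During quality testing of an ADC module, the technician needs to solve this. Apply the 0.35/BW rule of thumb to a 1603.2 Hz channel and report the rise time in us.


Rise time from bandwidth relationship:
tr = 0.35 / BW
   = 0.35 / 1603.2
   = 0.0002183133733 s
   = 218.3134 us

218.3134 us


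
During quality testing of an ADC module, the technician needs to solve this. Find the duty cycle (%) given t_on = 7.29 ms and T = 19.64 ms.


Duty cycle as a percentage:
DC = (t_on / T) * 100
   = (7.29 / 19.64) * 100
   = 0.371181 * 100
   = 37.12 %

37.12 %


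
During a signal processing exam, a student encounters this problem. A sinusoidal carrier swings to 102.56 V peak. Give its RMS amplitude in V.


RMS voltage for a sinusoidal waveform:
V_rms = V_peak / sqrt(2)
      = 102.56 / 1.414214
      = 72.521 V

72.521 V


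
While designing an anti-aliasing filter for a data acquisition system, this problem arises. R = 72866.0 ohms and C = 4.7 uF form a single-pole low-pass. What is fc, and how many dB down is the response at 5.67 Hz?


Step 1 — cutoff frequency:
fc = 1 / (2*pi*R*C)
C = 4.7 uF = 4.7e-06 F
fc = 1 / (2*pi*72866.0*4.7e-06)
   = 0.464726 Hz

Step 2 — magnitude at f = 5.67 Hz:
|H(f)| = 1 / sqrt(1 + (f/fc)^2)
f/fc = 5.67 / 0.464726 = 12.200738
|H| = 1 / sqrt(1 + 148.858008) = 0.0816883
|H|_dB = 20*log10(0.0816883) = -21.76 dB

fc = 0.464726 Hz; |H(5.67 Hz)| = -21.76 dB


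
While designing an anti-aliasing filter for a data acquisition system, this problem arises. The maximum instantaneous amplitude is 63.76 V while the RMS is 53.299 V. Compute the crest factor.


Crest factor is the ratio of peak to RMS:
CF = V_peak / V_rms
   = 63.76 / 53.299
   = 1.1963

1.1963


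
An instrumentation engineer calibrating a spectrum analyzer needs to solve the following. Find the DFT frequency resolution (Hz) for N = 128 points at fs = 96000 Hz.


DFT frequency resolution:
df = fs / N
   = 96000 / 128
   = 750.0 Hz

750.0 Hz


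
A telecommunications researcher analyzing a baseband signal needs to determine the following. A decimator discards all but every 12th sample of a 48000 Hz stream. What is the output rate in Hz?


Decimation reduces the sample rate:
fs_out = fs_in / M
       = 48000 / 12
       = 4000.0 Hz

4000.0 Hz


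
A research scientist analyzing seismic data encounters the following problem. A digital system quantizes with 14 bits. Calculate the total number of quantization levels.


Number of quantization levels = 2^N
= 2^14
= 16384

16384


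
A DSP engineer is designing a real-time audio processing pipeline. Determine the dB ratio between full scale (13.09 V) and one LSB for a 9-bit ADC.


Dynamic range from full-scale to LSB:
V_min = V_max / 2^bits = 13.09 / 2^9
DR = 20 * log10(V_max / V_min)
   = 20 * log10(2^9)
   = 20 * 9 * log10(2)
   = 54.19 dB

54.19 dB


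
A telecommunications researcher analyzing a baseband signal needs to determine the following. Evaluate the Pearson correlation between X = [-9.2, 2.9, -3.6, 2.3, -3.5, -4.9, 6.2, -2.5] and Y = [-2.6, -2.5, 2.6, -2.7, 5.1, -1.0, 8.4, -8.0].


Pearson correlation coefficient (population):
r = cov(X,Y) / (std(X) * std(Y))
Mean X = -1.5375, Mean Y = -0.0875
Cov(X,Y) = 7.394219
Std(X) = 4.654819, Std(Y) = 4.855007
r = 0.3272

0.3272


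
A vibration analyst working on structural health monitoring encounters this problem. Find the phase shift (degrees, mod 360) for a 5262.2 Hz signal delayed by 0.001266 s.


Phase shift from frequency and time delay:
phi = 360 * f * t_delay
    = 360 * 5262.2 * 0.001266
    = 2398.3 degrees
    mod 360 = 238.3 degrees

238.3 degrees


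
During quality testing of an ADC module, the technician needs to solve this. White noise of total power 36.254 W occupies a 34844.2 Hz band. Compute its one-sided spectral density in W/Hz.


Power spectral density:
PSD = P / BW
    = 36.254 / 34844.2
    = 0.00104046 W/Hz

0.00104046 W/Hz


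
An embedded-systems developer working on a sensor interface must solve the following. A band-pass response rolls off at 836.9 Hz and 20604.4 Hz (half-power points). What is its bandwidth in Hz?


Bandwidth is the difference of -3dB frequencies:
BW = f_high - f_low
   = 20604.4 - 836.9
   = 19767.5 Hz

19767.5 Hz


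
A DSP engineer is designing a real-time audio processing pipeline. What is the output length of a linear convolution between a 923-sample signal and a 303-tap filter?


Linear convolution output length:
L = N + M - 1
  = 923 + 303 - 1
  = 1225 samples

1225


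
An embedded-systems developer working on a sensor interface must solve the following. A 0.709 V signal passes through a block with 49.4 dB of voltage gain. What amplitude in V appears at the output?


Output voltage from dB gain:
V_out = V_in * 10^(gain_dB / 20)
      = 0.709 * 10^(49.4 / 20)
      = 0.709 * 295.120923
      = 209.2407 V

209.2407 V


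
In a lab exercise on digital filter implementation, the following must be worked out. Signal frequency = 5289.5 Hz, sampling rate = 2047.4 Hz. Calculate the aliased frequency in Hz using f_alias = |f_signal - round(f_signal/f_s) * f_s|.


Compute the nearest integer multiple of fs to the signal:
n = round(5289.5 / 2047.4) = 3
f_alias = |5289.5 - 3 * 2047.4|
        = |5289.5 - 6142.2|
        = 852.7 Hz

852.7


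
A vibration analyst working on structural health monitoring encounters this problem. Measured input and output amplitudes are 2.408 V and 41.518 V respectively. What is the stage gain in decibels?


Voltage gain in dB:
G = 20 * log10(Vout / Vin)
  = 20 * log10(41.518 / 2.408)
  = 20 * log10(17.241694)
  = 20 * 1.23658
  = 24.73 dB

24.73 dB


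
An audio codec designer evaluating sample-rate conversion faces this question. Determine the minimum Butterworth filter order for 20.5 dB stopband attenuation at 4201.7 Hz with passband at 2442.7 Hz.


Butterworth filter order formula:
n = log10(10^(A/10) - 1) / (2 * log10(f_stop/f_pass))
10^(20.5/10) - 1 = 111.2018
f_stop/f_pass = 4201.7 / 2442.7 = 1.7201
n = 4.3432 -> ceil = 5

5


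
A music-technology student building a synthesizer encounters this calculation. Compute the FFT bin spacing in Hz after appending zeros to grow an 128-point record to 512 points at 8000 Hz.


Frequency resolution after zero-padding:
N_padded = 128 * 4 = 512
df = fs / N_padded
   = 8000 / 512
   = 15.625 Hz

15.625 Hz


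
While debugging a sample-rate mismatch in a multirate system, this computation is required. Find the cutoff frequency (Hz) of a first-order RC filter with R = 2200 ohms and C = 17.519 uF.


Cutoff frequency of a first-order RC filter:
fc = 1 / (2 * pi * R * C)
C = 17.519 uF = 1.7519e-05 F
fc = 1 / (2 * pi * 2200 * 1.7519e-05)
   = 1 / 0.24216527147225
   = 4.129411 Hz

4.129411 Hz


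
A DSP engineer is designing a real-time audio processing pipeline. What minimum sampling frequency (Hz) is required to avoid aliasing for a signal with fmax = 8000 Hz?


The Nyquist rate is twice the maximum frequency component.
fs_min = 2 * fmax
      = 2 * 8000
      = 16000 Hz

16000


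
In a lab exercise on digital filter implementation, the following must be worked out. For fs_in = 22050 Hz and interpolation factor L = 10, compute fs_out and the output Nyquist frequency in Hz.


Step 1 — output sample rate after interpolation by L:
fs_out = L * fs_in = 10 * 22050 = 220500 Hz

Step 2 — Nyquist frequency of the output stream:
f_Nyq = fs_out / 2 = 220500 / 2 = 110250.0 Hz

fs_out = 220500 Hz; f_Nyquist = 110250.0 Hz


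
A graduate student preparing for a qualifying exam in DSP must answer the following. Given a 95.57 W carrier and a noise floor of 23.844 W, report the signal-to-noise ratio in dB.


SNR in decibels:
SNR = 10 * log10(Ps / Pn)
    = 10 * log10(95.57 / 23.844)
    = 10 * log10(4.0081)
    = 10 * 0.6029
    = 6.03 dB

6.03 dB


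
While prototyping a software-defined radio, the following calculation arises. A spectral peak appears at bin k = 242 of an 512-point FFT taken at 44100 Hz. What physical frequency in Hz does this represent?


Frequency of DFT bin k:
f_k = k * fs / N
    = 242 * 44100 / 512
    = 10672200 / 512
    = 20844.141 Hz

20844.141 Hz


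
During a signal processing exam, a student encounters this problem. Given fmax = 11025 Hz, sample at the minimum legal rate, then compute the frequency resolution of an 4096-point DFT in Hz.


Step 1 — Nyquist sampling rate:
fs = 2 * fmax = 2 * 11025 = 22050 Hz

Step 2 — DFT bin spacing:
df = fs / N = 22050 / 4096 = 5.3833 Hz

5.3833 Hz


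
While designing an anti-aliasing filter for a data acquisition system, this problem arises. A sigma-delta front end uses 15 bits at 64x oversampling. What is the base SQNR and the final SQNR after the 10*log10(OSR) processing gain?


Step 1 — baseline SQNR at Nyquist:
SQNR_base = 6.02*N + 1.76
          = 6.02*15 + 1.76
          = 92.06 dB

Step 2 — oversampling processing gain:
G = 10*log10(OSR) = 10*log10(64) = 18.06 dB

Step 3 — total:
SQNR_total = 92.06 + 18.06 = 110.12 dB

Base SQNR = 92.06 dB; oversampled SQNR = 110.12 dB


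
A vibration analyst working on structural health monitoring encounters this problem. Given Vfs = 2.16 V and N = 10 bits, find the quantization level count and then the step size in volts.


Step 1 — number of quantization levels:
L = 2^N = 2^10 = 1024

Step 2 — LSB step size:
delta = Vfs / L
      = 2.16 / 1024
      = 0.00210938 V

Levels = 1024; step size = 0.00210938 V


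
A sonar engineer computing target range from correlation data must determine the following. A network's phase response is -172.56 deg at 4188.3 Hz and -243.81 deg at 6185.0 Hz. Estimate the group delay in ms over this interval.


Group delay from phase difference:
tau = -d(phi)/d(omega)
d(phi) = -71.25 deg = -1.243547 rad
d(omega) = 2*pi*(6185.0 - 4188.3) = 12545.6361 rad/s
tau = -(-1.243547) / 12545.6361
    = 0.0991 ms

0.0991 ms


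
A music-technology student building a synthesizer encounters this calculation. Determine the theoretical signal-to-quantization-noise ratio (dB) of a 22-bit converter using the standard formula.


Theoretical SNR for a full-scale sinusoid:
SNR = 6.02 * N + 1.76
    = 6.02 * 22 + 1.76
    = 132.44 + 1.76
    = 134.2 dB

134.2 dB


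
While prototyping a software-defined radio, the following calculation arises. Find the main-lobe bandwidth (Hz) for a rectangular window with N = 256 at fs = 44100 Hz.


Main lobe width for a rectangular window:
Width = 2 * fs / N
      = 2 * 44100 / 256
      = 88200 / 256
      = 344.531 Hz

344.531 Hz


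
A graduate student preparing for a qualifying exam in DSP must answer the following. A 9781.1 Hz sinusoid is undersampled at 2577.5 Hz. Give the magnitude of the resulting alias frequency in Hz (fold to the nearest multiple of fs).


Compute the nearest integer multiple of fs to the signal:
n = round(9781.1 / 2577.5) = 4
f_alias = |9781.1 - 4 * 2577.5|
        = |9781.1 - 10310.0|
        = 528.9 Hz

528.9


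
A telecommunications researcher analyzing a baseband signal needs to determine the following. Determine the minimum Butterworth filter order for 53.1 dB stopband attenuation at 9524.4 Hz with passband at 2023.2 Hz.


Butterworth filter order formula:
n = log10(10^(A/10) - 1) / (2 * log10(f_stop/f_pass))
10^(53.1/10) - 1 = 204172.7945
f_stop/f_pass = 9524.4 / 2023.2 = 4.7076
n = 3.9462 -> ceil = 4

4


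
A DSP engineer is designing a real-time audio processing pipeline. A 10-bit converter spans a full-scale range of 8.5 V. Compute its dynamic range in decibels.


Dynamic range from full-scale to LSB:
V_min = V_max / 2^bits = 8.5 / 2^10
DR = 20 * log10(V_max / V_min)
   = 20 * log10(2^10)
   = 20 * 10 * log10(2)
   = 60.21 dB

60.21 dB


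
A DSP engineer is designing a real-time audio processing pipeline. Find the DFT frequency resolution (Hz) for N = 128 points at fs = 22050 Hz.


DFT frequency resolution:
df = fs / N
   = 22050 / 128
   = 172.2656 Hz

172.2656 Hz


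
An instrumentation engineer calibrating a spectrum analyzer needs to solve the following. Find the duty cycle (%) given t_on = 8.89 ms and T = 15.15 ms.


Duty cycle as a percentage:
DC = (t_on / T) * 100
   = (8.89 / 15.15) * 100
   = 0.586799 * 100
   = 58.68 %

58.68 %


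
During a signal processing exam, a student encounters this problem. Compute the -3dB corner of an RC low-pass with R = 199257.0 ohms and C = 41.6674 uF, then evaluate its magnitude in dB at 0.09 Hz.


Step 1 — cutoff frequency:
fc = 1 / (2*pi*R*C)
C = 41.6674 uF = 4.16674e-05 F
fc = 1 / (2*pi*199257.0*4.16674e-05)
   = 0.0191695 Hz

Step 2 — magnitude at f = 0.09 Hz:
|H(f)| = 1 / sqrt(1 + (f/fc)^2)
f/fc = 0.09 / 0.0191695 = 4.694958
|H| = 1 / sqrt(1 + 22.042631) = 0.2083214
|H|_dB = 20*log10(0.2083214) = -13.63 dB

fc = 0.0191695 Hz; |H(0.09 Hz)| = -13.63 dB


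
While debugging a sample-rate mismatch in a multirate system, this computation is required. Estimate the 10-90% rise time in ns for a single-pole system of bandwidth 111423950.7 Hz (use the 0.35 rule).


Rise time from bandwidth relationship:
tr = 0.35 / BW
   = 0.35 / 111423950.7
   = 3.141155899e-09 s
   = 3.1412 ns

3.1412 ns


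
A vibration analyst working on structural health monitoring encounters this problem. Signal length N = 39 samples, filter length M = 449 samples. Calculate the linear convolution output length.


Linear convolution output length:
L = N + M - 1
  = 39 + 449 - 1
  = 487 samples

487


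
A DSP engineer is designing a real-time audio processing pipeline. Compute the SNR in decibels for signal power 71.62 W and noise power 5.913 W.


SNR in decibels:
SNR = 10 * log10(Ps / Pn)
    = 10 * log10(71.62 / 5.913)
    = 10 * log10(12.1123)
    = 10 * 1.0832
    = 10.83 dB

10.83 dB


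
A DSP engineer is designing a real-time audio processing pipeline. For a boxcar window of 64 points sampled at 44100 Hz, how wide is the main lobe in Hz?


Main lobe width for a rectangular window:
Width = 2 * fs / N
      = 2 * 44100 / 64
      = 88200 / 64
      = 1378.125 Hz

1378.125 Hz


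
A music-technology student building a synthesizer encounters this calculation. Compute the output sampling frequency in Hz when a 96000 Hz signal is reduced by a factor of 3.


Decimation reduces the sample rate:
fs_out = fs_in / M
       = 96000 / 3
       = 32000.0 Hz

32000.0 Hz


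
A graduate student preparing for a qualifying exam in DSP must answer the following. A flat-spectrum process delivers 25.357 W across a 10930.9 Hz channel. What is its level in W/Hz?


Power spectral density:
PSD = P / BW
    = 25.357 / 10930.9
    = 0.00231975 W/Hz

0.00231975 W/Hz


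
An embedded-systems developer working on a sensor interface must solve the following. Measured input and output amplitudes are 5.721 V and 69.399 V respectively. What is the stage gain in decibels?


Voltage gain in dB:
G = 20 * log10(Vout / Vin)
  = 20 * log10(69.399 / 5.721)
  = 20 * log10(12.130572)
  = 20 * 1.083881
  = 21.68 dB

21.68 dB


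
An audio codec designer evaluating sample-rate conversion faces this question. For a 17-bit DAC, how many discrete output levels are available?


Number of quantization levels = 2^N
= 2^17
= 131072

131072


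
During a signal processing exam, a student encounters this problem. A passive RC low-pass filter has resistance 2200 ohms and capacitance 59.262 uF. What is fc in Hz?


Cutoff frequency of a first-order RC filter:
fc = 1 / (2 * pi * R * C)
C = 59.262 uF = 5.9262e-05 F
fc = 1 / (2 * pi * 2200 * 5.9262e-05)
   = 1 / 0.81917908088297
   = 1.220734 Hz

1.220734 Hz


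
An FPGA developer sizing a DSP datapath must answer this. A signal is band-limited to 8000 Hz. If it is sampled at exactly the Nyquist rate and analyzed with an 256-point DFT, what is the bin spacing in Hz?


Step 1 — Nyquist sampling rate:
fs = 2 * fmax = 2 * 8000 = 16000 Hz

Step 2 — DFT bin spacing:
df = fs / N = 16000 / 256 = 62.5 Hz

62.5 Hz


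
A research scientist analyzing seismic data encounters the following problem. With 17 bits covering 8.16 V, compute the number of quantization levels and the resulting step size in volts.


Step 1 — number of quantization levels:
L = 2^N = 2^17 = 131072

Step 2 — LSB step size:
delta = Vfs / L
      = 8.16 / 131072
      = 6.226e-05 V

Levels = 131072; step size = 6.226e-05 V


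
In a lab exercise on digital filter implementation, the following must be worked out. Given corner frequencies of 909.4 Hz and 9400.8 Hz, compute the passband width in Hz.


Bandwidth is the difference of -3dB frequencies:
BW = f_high - f_low
   = 9400.8 - 909.4
   = 8491.4 Hz

8491.4 Hz


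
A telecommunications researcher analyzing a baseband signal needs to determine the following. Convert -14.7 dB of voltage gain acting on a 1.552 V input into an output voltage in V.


Output voltage from dB gain:
V_out = V_in * 10^(gain_dB / 20)
      = 1.552 * 10^(-14.7 / 20)
      = 1.552 * 0.184077
      = 0.2857 V

0.2857 V


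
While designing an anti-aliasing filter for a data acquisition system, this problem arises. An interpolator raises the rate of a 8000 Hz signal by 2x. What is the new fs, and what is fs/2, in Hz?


Step 1 — output sample rate after interpolation by L:
fs_out = L * fs_in = 2 * 8000 = 16000 Hz

Step 2 — Nyquist frequency of the output stream:
f_Nyq = fs_out / 2 = 16000 / 2 = 8000.0 Hz

fs_out = 16000 Hz; f_Nyquist = 8000.0 Hz


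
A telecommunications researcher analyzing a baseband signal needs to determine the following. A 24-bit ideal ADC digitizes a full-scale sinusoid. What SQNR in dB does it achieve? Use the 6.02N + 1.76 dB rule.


Theoretical SNR for a full-scale sinusoid:
SNR = 6.02 * N + 1.76
    = 6.02 * 24 + 1.76
    = 144.48 + 1.76
    = 146.24 dB

146.24 dB


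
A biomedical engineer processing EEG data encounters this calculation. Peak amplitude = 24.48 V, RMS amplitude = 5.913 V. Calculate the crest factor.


Crest factor is the ratio of peak to RMS:
CF = V_peak / V_rms
   = 24.48 / 5.913
   = 4.14

4.14


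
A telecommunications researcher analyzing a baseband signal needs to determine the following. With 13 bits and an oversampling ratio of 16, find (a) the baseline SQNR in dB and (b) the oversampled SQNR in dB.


Step 1 — baseline SQNR at Nyquist:
SQNR_base = 6.02*N + 1.76
          = 6.02*13 + 1.76
          = 80.02 dB

Step 2 — oversampling processing gain:
G = 10*log10(OSR) = 10*log10(16) = 12.04 dB

Step 3 — total:
SQNR_total = 80.02 + 12.04 = 92.06 dB

Base SQNR = 80.02 dB; oversampled SQNR = 92.06 dB


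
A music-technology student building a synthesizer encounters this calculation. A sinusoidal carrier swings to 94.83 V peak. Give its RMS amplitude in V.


RMS voltage for a sinusoidal waveform:
V_rms = V_peak / sqrt(2)
      = 94.83 / 1.414214
      = 67.055 V

67.055 V


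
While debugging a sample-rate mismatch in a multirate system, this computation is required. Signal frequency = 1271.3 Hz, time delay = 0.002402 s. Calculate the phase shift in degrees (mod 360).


Phase shift from frequency and time delay:
phi = 360 * f * t_delay
    = 360 * 1271.3 * 0.002402
    = 1099.32 degrees
    mod 360 = 19.32 degrees

19.32 degrees


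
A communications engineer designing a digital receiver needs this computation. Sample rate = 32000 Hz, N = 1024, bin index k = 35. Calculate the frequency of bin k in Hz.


Frequency of DFT bin k:
f_k = k * fs / N
    = 35 * 32000 / 1024
    = 1120000 / 1024
    = 1093.75 Hz

1093.75 Hz


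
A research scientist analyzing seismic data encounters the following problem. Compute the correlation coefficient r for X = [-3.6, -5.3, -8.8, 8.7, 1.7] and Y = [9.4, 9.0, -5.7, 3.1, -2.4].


Pearson correlation coefficient (population):
r = cov(X,Y) / (std(X) * std(Y))
Mean X = -1.46, Mean Y = 2.68
Cov(X,Y) = 2.2148
Std(X) = 6.105932, Std(Y) = 6.021761
r = 0.0602

0.0602


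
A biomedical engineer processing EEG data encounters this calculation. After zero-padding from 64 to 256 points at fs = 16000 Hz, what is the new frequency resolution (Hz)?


Frequency resolution after zero-padding:
N_padded = 64 * 4 = 256
df = fs / N_padded
   = 16000 / 256
   = 62.5 Hz

62.5 Hz


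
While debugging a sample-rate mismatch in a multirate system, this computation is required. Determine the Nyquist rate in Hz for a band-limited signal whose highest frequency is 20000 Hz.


The Nyquist rate is twice the maximum frequency component.
fs_min = 2 * fmax
      = 2 * 20000
      = 40000 Hz

40000


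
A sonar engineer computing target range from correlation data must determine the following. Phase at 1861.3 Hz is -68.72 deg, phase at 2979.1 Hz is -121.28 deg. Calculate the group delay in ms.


Group delay from phase difference:
tau = -d(phi)/d(omega)
d(phi) = -52.56 deg = -0.917345 rad
d(omega) = 2*pi*(2979.1 - 1861.3) = 7023.3445 rad/s
tau = -(-0.917345) / 7023.3445
    = 0.1306 ms

0.1306 ms


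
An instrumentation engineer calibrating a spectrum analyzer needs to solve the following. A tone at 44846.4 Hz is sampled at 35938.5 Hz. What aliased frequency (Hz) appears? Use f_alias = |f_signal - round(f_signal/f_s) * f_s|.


Compute the nearest integer multiple of fs to the signal:
n = round(44846.4 / 35938.5) = 1
f_alias = |44846.4 - 1 * 35938.5|
        = |44846.4 - 35938.5|
        = 8907.9 Hz

8907.9


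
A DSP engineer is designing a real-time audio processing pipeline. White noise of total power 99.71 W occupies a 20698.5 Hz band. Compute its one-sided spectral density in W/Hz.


Power spectral density:
PSD = P / BW
    = 99.71 / 20698.5
    = 0.00481726 W/Hz

0.00481726 W/Hz


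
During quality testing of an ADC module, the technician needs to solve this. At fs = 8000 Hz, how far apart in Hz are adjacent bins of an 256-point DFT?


DFT frequency resolution:
df = fs / N
   = 8000 / 256
   = 31.25 Hz

31.25 Hz


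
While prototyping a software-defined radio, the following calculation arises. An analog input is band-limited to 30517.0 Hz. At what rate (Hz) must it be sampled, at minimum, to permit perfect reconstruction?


The Nyquist rate is twice the maximum frequency component.
fs_min = 2 * fmax
      = 2 * 30517.0
      = 61034.0 Hz

61034.0


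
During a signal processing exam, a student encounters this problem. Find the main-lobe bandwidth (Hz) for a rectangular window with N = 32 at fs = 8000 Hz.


Main lobe width for a rectangular window:
Width = 2 * fs / N
      = 2 * 8000 / 32
      = 16000 / 32
      = 500.0 Hz

500.0 Hz


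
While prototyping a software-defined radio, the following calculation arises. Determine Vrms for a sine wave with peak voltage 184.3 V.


RMS voltage for a sinusoidal waveform:
V_rms = V_peak / sqrt(2)
      = 184.3 / 1.414214
      = 130.32 V

130.32 V


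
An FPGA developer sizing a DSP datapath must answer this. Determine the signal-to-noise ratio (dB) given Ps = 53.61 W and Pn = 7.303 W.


SNR in decibels:
SNR = 10 * log10(Ps / Pn)
    = 10 * log10(53.61 / 7.303)
    = 10 * log10(7.3408)
    = 10 * 0.8657
    = 8.66 dB

8.66 dB


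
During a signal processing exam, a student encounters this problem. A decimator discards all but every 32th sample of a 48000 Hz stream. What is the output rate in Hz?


Decimation reduces the sample rate:
fs_out = fs_in / M
       = 48000 / 32
       = 1500.0 Hz

1500.0 Hz


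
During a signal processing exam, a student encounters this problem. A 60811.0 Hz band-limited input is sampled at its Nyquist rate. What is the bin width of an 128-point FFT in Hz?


Step 1 — Nyquist sampling rate:
fs = 2 * fmax = 2 * 60811.0 = 121622.0 Hz

Step 2 — DFT bin spacing:
df = fs / N = 121622.0 / 128 = 950.1719 Hz

950.1719 Hz


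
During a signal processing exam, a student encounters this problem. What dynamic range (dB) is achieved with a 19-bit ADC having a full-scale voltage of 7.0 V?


Dynamic range from full-scale to LSB:
V_min = V_max / 2^bits = 7.0 / 2^19
DR = 20 * log10(V_max / V_min)
   = 20 * log10(2^19)
   = 20 * 19 * log10(2)
   = 114.39 dB

114.39 dB


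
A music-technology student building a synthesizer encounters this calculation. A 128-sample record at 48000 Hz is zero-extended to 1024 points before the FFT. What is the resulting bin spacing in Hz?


Frequency resolution after zero-padding:
N_padded = 128 * 8 = 1024
df = fs / N_padded
   = 48000 / 1024
   = 46.875 Hz

46.875 Hz


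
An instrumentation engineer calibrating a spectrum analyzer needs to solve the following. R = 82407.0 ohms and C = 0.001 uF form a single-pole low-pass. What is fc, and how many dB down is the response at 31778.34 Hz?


Step 1 — cutoff frequency:
fc = 1 / (2*pi*R*C)
C = 0.001 uF = 1e-09 F
fc = 1 / (2*pi*82407.0*1e-09)
   = 1931.328 Hz

Step 2 — magnitude at f = 31778.34 Hz:
|H(f)| = 1 / sqrt(1 + (f/fc)^2)
f/fc = 31778.34 / 1931.328 = 16.454139
|H| = 1 / sqrt(1 + 270.73869) = 0.0606631
|H|_dB = 20*log10(0.0606631) = -24.34 dB

fc = 1931.328 Hz; |H(31778.34 Hz)| = -24.34 dB


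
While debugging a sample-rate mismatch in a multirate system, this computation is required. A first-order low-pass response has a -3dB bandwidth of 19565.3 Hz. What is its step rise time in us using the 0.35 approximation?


Rise time from bandwidth relationship:
tr = 0.35 / BW
   = 0.35 / 19565.3
   = 1.788881336e-05 s
   = 17.8888 us

17.8888 us


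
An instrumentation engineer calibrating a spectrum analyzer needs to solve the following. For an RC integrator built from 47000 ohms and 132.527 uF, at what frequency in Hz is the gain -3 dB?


Cutoff frequency of a first-order RC filter:
fc = 1 / (2 * pi * R * C)
C = 132.527 uF = 0.000132527 F
fc = 1 / (2 * pi * 47000 * 0.000132527)
   = 1 / 39.136509862616
   = 0.025552 Hz

0.025552 Hz


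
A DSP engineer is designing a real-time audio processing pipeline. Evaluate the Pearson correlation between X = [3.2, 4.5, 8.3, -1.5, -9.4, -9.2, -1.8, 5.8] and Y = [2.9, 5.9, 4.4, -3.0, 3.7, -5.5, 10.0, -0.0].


Pearson correlation coefficient (population):
r = cov(X,Y) / (std(X) * std(Y))
Mean X = -0.0125, Mean Y = 2.3
Cov(X,Y) = 9.3625
Std(X) = 6.24008, Std(Y) = 4.652956
r = 0.3225

0.3225


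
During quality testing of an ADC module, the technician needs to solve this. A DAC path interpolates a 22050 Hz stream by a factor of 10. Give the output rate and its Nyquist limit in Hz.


Step 1 — output sample rate after interpolation by L:
fs_out = L * fs_in = 10 * 22050 = 220500 Hz

Step 2 — Nyquist frequency of the output stream:
f_Nyq = fs_out / 2 = 220500 / 2 = 110250.0 Hz

fs_out = 220500 Hz; f_Nyquist = 110250.0 Hz


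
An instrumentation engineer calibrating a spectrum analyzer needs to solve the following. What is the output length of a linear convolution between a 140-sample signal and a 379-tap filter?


Linear convolution output length:
L = N + M - 1
  = 140 + 379 - 1
  = 518 samples

518


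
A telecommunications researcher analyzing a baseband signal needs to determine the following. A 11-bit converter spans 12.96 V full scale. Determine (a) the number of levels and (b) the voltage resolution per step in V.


Step 1 — number of quantization levels:
L = 2^N = 2^11 = 2048

Step 2 — LSB step size:
delta = Vfs / L
      = 12.96 / 2048
      = 0.00632813 V

Levels = 2048; step size = 0.00632813 V


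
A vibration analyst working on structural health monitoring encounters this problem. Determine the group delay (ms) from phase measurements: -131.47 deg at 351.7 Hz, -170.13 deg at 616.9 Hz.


Group delay from phase difference:
tau = -d(phi)/d(omega)
d(phi) = -38.66 deg = -0.674744 rad
d(omega) = 2*pi*(616.9 - 351.7) = 1666.3007 rad/s
tau = -(-0.674744) / 1666.3007
    = 0.4049 ms

0.4049 ms


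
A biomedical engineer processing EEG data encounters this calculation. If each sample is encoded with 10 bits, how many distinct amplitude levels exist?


Number of quantization levels = 2^N
= 2^10
= 1024

1024


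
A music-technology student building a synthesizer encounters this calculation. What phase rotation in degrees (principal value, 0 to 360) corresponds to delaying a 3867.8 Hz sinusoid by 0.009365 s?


Phase shift from frequency and time delay:
phi = 360 * f * t_delay
    = 360 * 3867.8 * 0.009365
    = 13039.9 degrees
    mod 360 = 79.9 degrees

79.9 degrees


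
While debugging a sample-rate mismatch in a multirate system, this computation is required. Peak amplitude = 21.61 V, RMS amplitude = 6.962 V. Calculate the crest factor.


Crest factor is the ratio of peak to RMS:
CF = V_peak / V_rms
   = 21.61 / 6.962
   = 3.104

3.104


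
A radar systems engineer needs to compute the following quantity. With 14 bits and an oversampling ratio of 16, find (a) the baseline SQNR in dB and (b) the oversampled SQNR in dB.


Step 1 — baseline SQNR at Nyquist:
SQNR_base = 6.02*N + 1.76
          = 6.02*14 + 1.76
          = 86.04 dB

Step 2 — oversampling processing gain:
G = 10*log10(OSR) = 10*log10(16) = 12.04 dB

Step 3 — total:
SQNR_total = 86.04 + 12.04 = 98.08 dB

Base SQNR = 86.04 dB; oversampled SQNR = 98.08 dB


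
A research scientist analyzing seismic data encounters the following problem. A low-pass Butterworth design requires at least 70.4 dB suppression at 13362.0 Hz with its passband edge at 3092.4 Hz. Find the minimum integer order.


Butterworth filter order formula:
n = log10(10^(A/10) - 1) / (2 * log10(f_stop/f_pass))
10^(70.4/10) - 1 = 10964780.9614
f_stop/f_pass = 13362.0 / 3092.4 = 4.3209
n = 5.5383 -> ceil = 6

6


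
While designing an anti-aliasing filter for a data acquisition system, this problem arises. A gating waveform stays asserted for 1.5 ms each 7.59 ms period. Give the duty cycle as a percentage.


Duty cycle as a percentage:
DC = (t_on / T) * 100
   = (1.5 / 7.59) * 100
   = 0.197628 * 100
   = 19.76 %

19.76 %


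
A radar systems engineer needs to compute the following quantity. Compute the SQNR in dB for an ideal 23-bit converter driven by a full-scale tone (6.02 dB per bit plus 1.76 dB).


Theoretical SNR for a full-scale sinusoid:
SNR = 6.02 * N + 1.76
    = 6.02 * 23 + 1.76
    = 138.46 + 1.76
    = 140.22 dB

140.22 dB


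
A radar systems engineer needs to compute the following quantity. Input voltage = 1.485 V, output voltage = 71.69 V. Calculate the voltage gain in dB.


Voltage gain in dB:
G = 20 * log10(Vout / Vin)
  = 20 * log10(71.69 / 1.485)
  = 20 * log10(48.276094)
  = 20 * 1.683732
  = 33.67 dB

33.67 dB


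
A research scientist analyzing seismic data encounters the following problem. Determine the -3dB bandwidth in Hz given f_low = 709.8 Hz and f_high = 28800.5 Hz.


Bandwidth is the difference of -3dB frequencies:
BW = f_high - f_low
   = 28800.5 - 709.8
   = 28090.7 Hz

28090.7 Hz


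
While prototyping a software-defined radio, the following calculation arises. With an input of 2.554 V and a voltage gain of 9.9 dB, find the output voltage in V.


Output voltage from dB gain:
V_out = V_in * 10^(gain_dB / 20)
      = 2.554 * 10^(9.9 / 20)
      = 2.554 * 3.126079
      = 7.984 V

7.984 V


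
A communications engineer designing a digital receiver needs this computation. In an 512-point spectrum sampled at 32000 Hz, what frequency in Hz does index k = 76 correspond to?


Frequency of DFT bin k:
f_k = k * fs / N
    = 76 * 32000 / 512
    = 2432000 / 512
    = 4750.0 Hz

4750.0 Hz


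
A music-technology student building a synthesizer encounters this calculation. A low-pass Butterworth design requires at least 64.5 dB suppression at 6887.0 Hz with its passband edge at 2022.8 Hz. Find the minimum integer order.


Butterworth filter order formula:
n = log10(10^(A/10) - 1) / (2 * log10(f_stop/f_pass))
10^(64.5/10) - 1 = 2818381.9313
f_stop/f_pass = 6887.0 / 2022.8 = 3.4047
n = 6.0612 -> ceil = 7

7


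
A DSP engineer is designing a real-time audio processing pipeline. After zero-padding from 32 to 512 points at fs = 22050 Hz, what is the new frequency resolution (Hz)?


Frequency resolution after zero-padding:
N_padded = 32 * 16 = 512
df = fs / N_padded
   = 22050 / 512
   = 43.0664 Hz

43.0664 Hz


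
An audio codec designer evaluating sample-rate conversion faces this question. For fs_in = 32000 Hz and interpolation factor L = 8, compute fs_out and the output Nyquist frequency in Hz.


Step 1 — output sample rate after interpolation by L:
fs_out = L * fs_in = 8 * 32000 = 256000 Hz

Step 2 — Nyquist frequency of the output stream:
f_Nyq = fs_out / 2 = 256000 / 2 = 128000.0 Hz

fs_out = 256000 Hz; f_Nyquist = 128000.0 Hz


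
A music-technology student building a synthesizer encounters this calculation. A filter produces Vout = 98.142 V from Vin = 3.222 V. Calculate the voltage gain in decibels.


Voltage gain in dB:
G = 20 * log10(Vout / Vin)
  = 20 * log10(98.142 / 3.222)
  = 20 * log10(30.459963)
  = 20 * 1.483729
  = 29.67 dB

29.67 dB


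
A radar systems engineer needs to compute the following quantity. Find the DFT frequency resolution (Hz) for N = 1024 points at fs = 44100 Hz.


DFT frequency resolution:
df = fs / N
   = 44100 / 1024
   = 43.0664 Hz

43.0664 Hz


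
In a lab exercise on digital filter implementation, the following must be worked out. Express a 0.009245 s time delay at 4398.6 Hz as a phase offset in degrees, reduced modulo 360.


Phase shift from frequency and time delay:
phi = 360 * f * t_delay
    = 360 * 4398.6 * 0.009245
    = 14639.42 degrees
    mod 360 = 239.42 degrees

239.42 degrees


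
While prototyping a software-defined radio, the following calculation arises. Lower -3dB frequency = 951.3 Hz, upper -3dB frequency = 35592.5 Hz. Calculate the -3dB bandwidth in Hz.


Bandwidth is the difference of -3dB frequencies:
BW = f_high - f_low
   = 35592.5 - 951.3
   = 34641.2 Hz

34641.2 Hz


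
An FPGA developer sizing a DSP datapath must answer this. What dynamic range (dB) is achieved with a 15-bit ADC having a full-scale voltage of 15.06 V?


Dynamic range from full-scale to LSB:
V_min = V_max / 2^bits = 15.06 / 2^15
DR = 20 * log10(V_max / V_min)
   = 20 * log10(2^15)
   = 20 * 15 * log10(2)
   = 90.31 dB

90.31 dB


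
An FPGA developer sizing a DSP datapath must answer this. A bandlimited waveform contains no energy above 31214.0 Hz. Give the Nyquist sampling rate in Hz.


The Nyquist rate is twice the maximum frequency component.
fs_min = 2 * fmax
      = 2 * 31214.0
      = 62428.0 Hz

62428.0


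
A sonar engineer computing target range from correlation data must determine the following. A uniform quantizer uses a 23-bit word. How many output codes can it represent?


Number of quantization levels = 2^N
= 2^23
= 8388608

8388608


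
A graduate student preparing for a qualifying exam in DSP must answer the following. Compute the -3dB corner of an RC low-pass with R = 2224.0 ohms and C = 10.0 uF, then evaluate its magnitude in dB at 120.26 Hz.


Step 1 — cutoff frequency:
fc = 1 / (2*pi*R*C)
C = 10.0 uF = 1e-05 F
fc = 1 / (2*pi*2224.0*1e-05)
   = 7.15625 Hz

Step 2 — magnitude at f = 120.26 Hz:
|H(f)| = 1 / sqrt(1 + (f/fc)^2)
f/fc = 120.26 / 7.15625 = 16.804891
|H| = 1 / sqrt(1 + 282.404362) = 0.0594014
|H|_dB = 20*log10(0.0594014) = -24.52 dB

fc = 7.15625 Hz; |H(120.26 Hz)| = -24.52 dB


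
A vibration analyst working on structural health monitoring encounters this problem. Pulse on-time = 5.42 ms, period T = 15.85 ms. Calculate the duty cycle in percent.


Duty cycle as a percentage:
DC = (t_on / T) * 100
   = (5.42 / 15.85) * 100
   = 0.341956 * 100
   = 34.2 %

34.2 %


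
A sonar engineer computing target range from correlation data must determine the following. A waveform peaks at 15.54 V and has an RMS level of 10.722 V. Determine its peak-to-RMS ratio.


Crest factor is the ratio of peak to RMS:
CF = V_peak / V_rms
   = 15.54 / 10.722
   = 1.4494

1.4494


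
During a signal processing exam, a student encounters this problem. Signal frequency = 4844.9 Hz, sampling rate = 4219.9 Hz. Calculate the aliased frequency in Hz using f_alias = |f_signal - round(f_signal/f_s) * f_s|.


Compute the nearest integer multiple of fs to the signal:
n = round(4844.9 / 4219.9) = 1
f_alias = |4844.9 - 1 * 4219.9|
        = |4844.9 - 4219.9|
        = 625.0 Hz

625.0


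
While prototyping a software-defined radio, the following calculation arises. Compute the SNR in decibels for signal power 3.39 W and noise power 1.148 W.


SNR in decibels:
SNR = 10 * log10(Ps / Pn)
    = 10 * log10(3.39 / 1.148)
    = 10 * log10(2.953)
    = 10 * 0.4703
    = 4.7 dB

4.7 dB


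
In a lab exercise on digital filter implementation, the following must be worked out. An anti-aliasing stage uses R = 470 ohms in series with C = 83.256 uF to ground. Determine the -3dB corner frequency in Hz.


Cutoff frequency of a first-order RC filter:
fc = 1 / (2 * pi * R * C)
C = 83.256 uF = 8.3256e-05 F
fc = 1 / (2 * pi * 470 * 8.3256e-05)
   = 1 / 0.24586305168924
   = 4.067305 Hz

4.067305 Hz


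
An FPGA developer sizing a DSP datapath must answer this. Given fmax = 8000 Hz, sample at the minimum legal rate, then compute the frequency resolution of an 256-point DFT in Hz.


Step 1 — Nyquist sampling rate:
fs = 2 * fmax = 2 * 8000 = 16000 Hz

Step 2 — DFT bin spacing:
df = fs / N = 16000 / 256 = 62.5 Hz

62.5 Hz


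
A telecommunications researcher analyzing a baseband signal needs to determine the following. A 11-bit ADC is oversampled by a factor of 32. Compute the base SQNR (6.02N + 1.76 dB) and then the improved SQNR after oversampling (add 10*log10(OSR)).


Step 1 — baseline SQNR at Nyquist:
SQNR_base = 6.02*N + 1.76
          = 6.02*11 + 1.76
          = 67.98 dB

Step 2 — oversampling processing gain:
G = 10*log10(OSR) = 10*log10(32) = 15.05 dB

Step 3 — total:
SQNR_total = 67.98 + 15.05 = 83.03 dB

Base SQNR = 67.98 dB; oversampled SQNR = 83.03 dB
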